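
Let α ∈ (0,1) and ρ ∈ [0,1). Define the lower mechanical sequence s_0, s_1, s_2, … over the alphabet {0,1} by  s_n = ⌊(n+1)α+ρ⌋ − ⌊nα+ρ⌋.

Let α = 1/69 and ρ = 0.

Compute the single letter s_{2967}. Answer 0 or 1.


(n+1)α + ρ = (2968·1) / 69 = 2968/69
nα + ρ     = (2967·1) / 69 = 2967/69
⌊2968/69⌋ = 43,  ⌊2967/69⌋ = 43
s_{2967} = 43 − 43 = 0

0


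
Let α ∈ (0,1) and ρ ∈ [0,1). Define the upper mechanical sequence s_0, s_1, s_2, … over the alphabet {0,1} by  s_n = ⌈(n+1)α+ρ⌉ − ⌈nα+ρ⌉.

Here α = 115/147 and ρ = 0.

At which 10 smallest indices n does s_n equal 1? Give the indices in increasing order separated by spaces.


n=0: ⌈115/147⌉−⌈0/147⌉ = 1−0 = 1  ← one
n=1: ⌈230/147⌉−⌈115/147⌉ = 2−1 = 1  ← one
n=2: ⌈345/147⌉−⌈230/147⌉ = 3−2 = 1  ← one
n=3: ⌈460/147⌉−⌈345/147⌉ = 4−3 = 1  ← one
n=4: ⌈575/147⌉−⌈460/147⌉ = 4−4 = 0
n=5: ⌈690/147⌉−⌈575/147⌉ = 5−4 = 1  ← one
n=6: ⌈805/147⌉−⌈690/147⌉ = 6−5 = 1  ← one
n=7: ⌈920/147⌉−⌈805/147⌉ = 7−6 = 1  ← one
n=8: ⌈1035/147⌉−⌈920/147⌉ = 8−7 = 1  ← one
n=9: ⌈1150/147⌉−⌈1035/147⌉ = 8−8 = 0
n=10: ⌈1265/147⌉−⌈1150/147⌉ = 9−8 = 1  ← one
n=11: ⌈1380/147⌉−⌈1265/147⌉ = 10−9 = 1  ← one
positions of the first 10 ones: 0 1 2 3 5 6 7 8 10 11

0 1 2 3 5 6 7 8 10 11


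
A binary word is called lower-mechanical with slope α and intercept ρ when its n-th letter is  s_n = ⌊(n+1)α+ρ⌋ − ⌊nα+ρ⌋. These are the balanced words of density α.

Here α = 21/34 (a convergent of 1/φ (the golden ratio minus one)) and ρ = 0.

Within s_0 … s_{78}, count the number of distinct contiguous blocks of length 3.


t_n = ⌊(n·21)/34⌋ for n = 0 … 79:
  n=0…9: ⌊0/34⌋=0 ⌊21/34⌋=0 ⌊42/34⌋=1 ⌊63/34⌋=1 ⌊84/34⌋=2 ⌊105/34⌋=3 ⌊126/34⌋=3 ⌊147/34⌋=4 ⌊168/34⌋=4 ⌊189/34⌋=5
  n=10…19: ⌊210/34⌋=6 ⌊231/34⌋=6 ⌊252/34⌋=7 ⌊273/34⌋=8 ⌊294/34⌋=8 ⌊315/34⌋=9 ⌊336/34⌋=9 ⌊357/34⌋=10 ⌊378/34⌋=11 ⌊399/34⌋=11
  n=20…29: ⌊420/34⌋=12 ⌊441/34⌋=12 ⌊462/34⌋=13 ⌊483/34⌋=14 ⌊504/34⌋=14 ⌊525/34⌋=15 ⌊546/34⌋=16 ⌊567/34⌋=16 ⌊588/34⌋=17 ⌊609/34⌋=17
  n=30…39: ⌊630/34⌋=18 ⌊651/34⌋=19 ⌊672/34⌋=19 ⌊693/34⌋=20 ⌊714/34⌋=21 ⌊735/34⌋=21 ⌊756/34⌋=22 ⌊777/34⌋=22 ⌊798/34⌋=23 ⌊819/34⌋=24
  n=40…49: ⌊840/34⌋=24 ⌊861/34⌋=25 ⌊882/34⌋=25 ⌊903/34⌋=26 ⌊924/34⌋=27 ⌊945/34⌋=27 ⌊966/34⌋=28 ⌊987/34⌋=29 ⌊1008/34⌋=29 ⌊1029/34⌋=30
  n=50…59: ⌊1050/34⌋=30 ⌊1071/34⌋=31 ⌊1092/34⌋=32 ⌊1113/34⌋=32 ⌊1134/34⌋=33 ⌊1155/34⌋=33 ⌊1176/34⌋=34 ⌊1197/34⌋=35 ⌊1218/34⌋=35 ⌊1239/34⌋=36
  n=60…69: ⌊1260/34⌋=37 ⌊1281/34⌋=37 ⌊1302/34⌋=38 ⌊1323/34⌋=38 ⌊1344/34⌋=39 ⌊1365/34⌋=40 ⌊1386/34⌋=40 ⌊1407/34⌋=41 ⌊1428/34⌋=42 ⌊1449/34⌋=42
  n=70…79: ⌊1470/34⌋=43 ⌊1491/34⌋=43 ⌊1512/34⌋=44 ⌊1533/34⌋=45 ⌊1554/34⌋=45 ⌊1575/34⌋=46 ⌊1596/34⌋=46 ⌊1617/34⌋=47 ⌊1638/34⌋=48 ⌊1659/34⌋=48
s_n = t_(n+1) − t_n for n = 0 … 78 gives
prefix = 0101101011011010110101101101011011010110101101101011010110110101101101011010110
slide a length-3 window over [0..2] … [76..78] (77 windows); first occurrence of each distinct factor:
  [  0..  2] 010
  [  1..  3] 101
  [  2..  4] 011
  [  3..  5] 110
  (the other 73 windows repeat one of these)
distinct factors: {010, 011, 101, 110}
count = 4  (Sturmian bound for length 3 is 4)

4


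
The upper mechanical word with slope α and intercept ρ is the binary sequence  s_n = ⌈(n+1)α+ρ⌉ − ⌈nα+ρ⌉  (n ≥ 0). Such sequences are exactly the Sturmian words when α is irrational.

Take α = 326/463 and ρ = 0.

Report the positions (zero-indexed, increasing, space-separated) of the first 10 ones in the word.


0 1 2 4 5 7 8 9 11 12

n=0: ⌈326/463⌉−⌈0/463⌉ = 1−0 = 1  ← one
n=1: ⌈652/463⌉−⌈326/463⌉ = 2−1 = 1  ← one
n=2: ⌈978/463⌉−⌈652/463⌉ = 3−2 = 1  ← one
n=3: ⌈1304/463⌉−⌈978/463⌉ = 3−3 = 0
n=4: ⌈1630/463⌉−⌈1304/463⌉ = 4−3 = 1  ← one
n=5: ⌈1956/463⌉−⌈1630/463⌉ = 5−4 = 1  ← one
n=6: ⌈2282/463⌉−⌈1956/463⌉ = 5−5 = 0
n=7: ⌈2608/463⌉−⌈2282/463⌉ = 6−5 = 1  ← one
n=8: ⌈2934/463⌉−⌈2608/463⌉ = 7−6 = 1  ← one
n=9: ⌈3260/463⌉−⌈2934/463⌉ = 8−7 = 1  ← one
n=10: ⌈3586/463⌉−⌈3260/463⌉ = 8−8 = 0
n=11: ⌈3912/463⌉−⌈3586/463⌉ = 9−8 = 1  ← one
n=12: ⌈4238/463⌉−⌈3912/463⌉ = 10−9 = 1  ← one
positions of the first 10 ones: 0 1 2 4 5 7 8 9 11 12


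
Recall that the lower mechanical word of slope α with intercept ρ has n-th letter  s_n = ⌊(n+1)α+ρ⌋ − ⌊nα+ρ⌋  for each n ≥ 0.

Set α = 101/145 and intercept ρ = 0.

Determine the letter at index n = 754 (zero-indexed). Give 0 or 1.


0

(n+1)α + ρ = (755·101) / 145 = 76255/145
nα + ρ     = (754·101) / 145 = 76154/145
⌊76255/145⌋ = 525,  ⌊76154/145⌋ = 525
s_{754} = 525 − 525 = 0


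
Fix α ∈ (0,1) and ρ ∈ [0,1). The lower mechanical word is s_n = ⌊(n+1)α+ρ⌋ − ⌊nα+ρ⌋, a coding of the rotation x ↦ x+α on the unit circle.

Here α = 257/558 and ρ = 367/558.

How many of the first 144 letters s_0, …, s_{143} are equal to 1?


#1s = Σ_{n=0}^{143} s_n = Σ_{n=0}^{143} (⌊(n+1)α+ρ⌋ − ⌊nα+ρ⌋)
the sum telescopes: every ⌊nα+ρ⌋ with 0 < n < 144 appears once with + and once with −, leaving ⌊144α+ρ⌋ − ⌊0·α+ρ⌋
144α + ρ = (144·257 + 367) / 558 = 37375/558
ρ = 367/558
⌊37375/558⌋ = 66,  ⌊367/558⌋ = 0
#1s = 66 − 0 = 66

66


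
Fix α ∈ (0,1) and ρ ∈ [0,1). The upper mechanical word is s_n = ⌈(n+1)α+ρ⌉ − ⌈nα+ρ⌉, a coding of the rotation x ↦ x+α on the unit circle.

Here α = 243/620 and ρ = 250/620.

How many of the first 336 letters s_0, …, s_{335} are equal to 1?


132

#1s = Σ_{n=0}^{335} s_n = Σ_{n=0}^{335} (⌈(n+1)α+ρ⌉ − ⌈nα+ρ⌉)
the sum telescopes: every ⌈nα+ρ⌉ with 0 < n < 336 appears once with + and once with −, leaving ⌈336α+ρ⌉ − ⌈0·α+ρ⌉
336α + ρ = (336·243 + 250) / 620 = 81898/620
ρ = 250/620
⌈81898/620⌉ = 133,  ⌈250/620⌉ = 1
#1s = 133 − 1 = 132


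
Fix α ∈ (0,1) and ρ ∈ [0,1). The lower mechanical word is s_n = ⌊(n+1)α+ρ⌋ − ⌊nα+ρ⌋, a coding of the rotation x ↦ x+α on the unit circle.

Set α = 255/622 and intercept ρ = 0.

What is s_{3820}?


0

(n+1)α + ρ = (3821·255) / 622 = 974355/622
nα + ρ     = (3820·255) / 622 = 974100/622
⌊974355/622⌋ = 1566,  ⌊974100/622⌋ = 1566
s_{3820} = 1566 − 1566 = 0


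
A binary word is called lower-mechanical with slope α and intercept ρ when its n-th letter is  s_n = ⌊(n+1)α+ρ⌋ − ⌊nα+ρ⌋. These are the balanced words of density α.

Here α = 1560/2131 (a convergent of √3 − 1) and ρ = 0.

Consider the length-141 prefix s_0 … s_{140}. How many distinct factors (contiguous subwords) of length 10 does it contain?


11

t_n = ⌊(n·1560)/2131⌋ for n = 0 … 141:
  n=0…9: ⌊0/2131⌋=0 ⌊1560/2131⌋=0 ⌊3120/2131⌋=1 ⌊4680/2131⌋=2 ⌊6240/2131⌋=2 ⌊7800/2131⌋=3 ⌊9360/2131⌋=4 ⌊10920/2131⌋=5 ⌊12480/2131⌋=5 ⌊14040/2131⌋=6
  n=10…19: ⌊15600/2131⌋=7 ⌊17160/2131⌋=8 ⌊18720/2131⌋=8 ⌊20280/2131⌋=9 ⌊21840/2131⌋=10 ⌊23400/2131⌋=10 ⌊24960/2131⌋=11 ⌊26520/2131⌋=12 ⌊28080/2131⌋=13 ⌊29640/2131⌋=13
  n=20…29: ⌊31200/2131⌋=14 ⌊32760/2131⌋=15 ⌊34320/2131⌋=16 ⌊35880/2131⌋=16 ⌊37440/2131⌋=17 ⌊39000/2131⌋=18 ⌊40560/2131⌋=19 ⌊42120/2131⌋=19 ⌊43680/2131⌋=20 ⌊45240/2131⌋=21
  n=30…39: ⌊46800/2131⌋=21 ⌊48360/2131⌋=22 ⌊49920/2131⌋=23 ⌊51480/2131⌋=24 ⌊53040/2131⌋=24 ⌊54600/2131⌋=25 ⌊56160/2131⌋=26 ⌊57720/2131⌋=27 ⌊59280/2131⌋=27 ⌊60840/2131⌋=28
  n=40…49: ⌊62400/2131⌋=29 ⌊63960/2131⌋=30 ⌊65520/2131⌋=30 ⌊67080/2131⌋=31 ⌊68640/2131⌋=32 ⌊70200/2131⌋=32 ⌊71760/2131⌋=33 ⌊73320/2131⌋=34 ⌊74880/2131⌋=35 ⌊76440/2131⌋=35
  n=50…59: ⌊78000/2131⌋=36 ⌊79560/2131⌋=37 ⌊81120/2131⌋=38 ⌊82680/2131⌋=38 ⌊84240/2131⌋=39 ⌊85800/2131⌋=40 ⌊87360/2131⌋=40 ⌊88920/2131⌋=41 ⌊90480/2131⌋=42 ⌊92040/2131⌋=43
  n=60…69: ⌊93600/2131⌋=43 ⌊95160/2131⌋=44 ⌊96720/2131⌋=45 ⌊98280/2131⌋=46 ⌊99840/2131⌋=46 ⌊101400/2131⌋=47 ⌊102960/2131⌋=48 ⌊104520/2131⌋=49 ⌊106080/2131⌋=49 ⌊107640/2131⌋=50
  n=70…79: ⌊109200/2131⌋=51 ⌊110760/2131⌋=51 ⌊112320/2131⌋=52 ⌊113880/2131⌋=53 ⌊115440/2131⌋=54 ⌊117000/2131⌋=54 ⌊118560/2131⌋=55 ⌊120120/2131⌋=56 ⌊121680/2131⌋=57 ⌊123240/2131⌋=57
  n=80…89: ⌊124800/2131⌋=58 ⌊126360/2131⌋=59 ⌊127920/2131⌋=60 ⌊129480/2131⌋=60 ⌊131040/2131⌋=61 ⌊132600/2131⌋=62 ⌊134160/2131⌋=62 ⌊135720/2131⌋=63 ⌊137280/2131⌋=64 ⌊138840/2131⌋=65
  n=90…99: ⌊140400/2131⌋=65 ⌊141960/2131⌋=66 ⌊143520/2131⌋=67 ⌊145080/2131⌋=68 ⌊146640/2131⌋=68 ⌊148200/2131⌋=69 ⌊149760/2131⌋=70 ⌊151320/2131⌋=71 ⌊152880/2131⌋=71 ⌊154440/2131⌋=72
  n=100…109: ⌊156000/2131⌋=73 ⌊157560/2131⌋=73 ⌊159120/2131⌋=74 ⌊160680/2131⌋=75 ⌊162240/2131⌋=76 ⌊163800/2131⌋=76 ⌊165360/2131⌋=77 ⌊166920/2131⌋=78 ⌊168480/2131⌋=79 ⌊170040/2131⌋=79
  n=110…119: ⌊171600/2131⌋=80 ⌊173160/2131⌋=81 ⌊174720/2131⌋=81 ⌊176280/2131⌋=82 ⌊177840/2131⌋=83 ⌊179400/2131⌋=84 ⌊180960/2131⌋=84 ⌊182520/2131⌋=85 ⌊184080/2131⌋=86 ⌊185640/2131⌋=87
  n=120…129: ⌊187200/2131⌋=87 ⌊188760/2131⌋=88 ⌊190320/2131⌋=89 ⌊191880/2131⌋=90 ⌊193440/2131⌋=90 ⌊195000/2131⌋=91 ⌊196560/2131⌋=92 ⌊198120/2131⌋=92 ⌊199680/2131⌋=93 ⌊201240/2131⌋=94
  n=130…139: ⌊202800/2131⌋=95 ⌊204360/2131⌋=95 ⌊205920/2131⌋=96 ⌊207480/2131⌋=97 ⌊209040/2131⌋=98 ⌊210600/2131⌋=98 ⌊212160/2131⌋=99 ⌊213720/2131⌋=100 ⌊215280/2131⌋=101 ⌊216840/2131⌋=101
  n=140…141: ⌊218400/2131⌋=102 ⌊219960/2131⌋=103
s_n = t_(n+1) − t_n for n = 0 … 140 gives
prefix = 011011101110110111011101110110111011101110110111011101101110111011101101110111011101101110111011101101110111011011101110111011011101110111011
slide a length-10 window over [0..9] … [131..140] (132 windows); first occurrence of each distinct factor:
  [  0..  9] 0110111011
  [  1.. 10] 1101110111
  [  2.. 11] 1011101110
  [  3.. 12] 0111011101
  [  4.. 13] 1110111011
  [  5.. 14] 1101110110
  [  6.. 15] 1011101101
  [  7.. 16] 0111011011
  [  8.. 17] 1110110111
  [  9.. 18] 1101101110
  [ 10.. 19] 1011011101
  (the other 121 windows repeat one of these)
distinct factors: {0110111011, 0111011011, 0111011101, 1011011101, 1011101101, 1011101110, 1101101110, 1101110110, 1101110111, 1110110111, 1110111011}
count = 11  (Sturmian bound for length 10 is 11)


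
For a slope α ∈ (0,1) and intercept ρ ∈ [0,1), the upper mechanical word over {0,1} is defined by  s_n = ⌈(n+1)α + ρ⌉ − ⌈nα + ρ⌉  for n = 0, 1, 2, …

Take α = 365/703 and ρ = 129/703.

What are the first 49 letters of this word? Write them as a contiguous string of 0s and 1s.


n=0: ⌈(1·365+129)/703⌉ − ⌈(0·365+129)/703⌉ = ⌈494/703⌉ − ⌈129/703⌉ = 1 − 1 = 0
n=1: ⌈(2·365+129)/703⌉ − ⌈(1·365+129)/703⌉ = ⌈859/703⌉ − ⌈494/703⌉ = 2 − 1 = 1
n=2: ⌈(3·365+129)/703⌉ − ⌈(2·365+129)/703⌉ = ⌈1224/703⌉ − ⌈859/703⌉ = 2 − 2 = 0
n=3: ⌈(4·365+129)/703⌉ − ⌈(3·365+129)/703⌉ = ⌈1589/703⌉ − ⌈1224/703⌉ = 3 − 2 = 1
n=4: ⌈(5·365+129)/703⌉ − ⌈(4·365+129)/703⌉ = ⌈1954/703⌉ − ⌈1589/703⌉ = 3 − 3 = 0
n=5: ⌈(6·365+129)/703⌉ − ⌈(5·365+129)/703⌉ = ⌈2319/703⌉ − ⌈1954/703⌉ = 4 − 3 = 1
n=6: ⌈(7·365+129)/703⌉ − ⌈(6·365+129)/703⌉ = ⌈2684/703⌉ − ⌈2319/703⌉ = 4 − 4 = 0
n=7: ⌈(8·365+129)/703⌉ − ⌈(7·365+129)/703⌉ = ⌈3049/703⌉ − ⌈2684/703⌉ = 5 − 4 = 1
n=8: ⌈(9·365+129)/703⌉ − ⌈(8·365+129)/703⌉ = ⌈3414/703⌉ − ⌈3049/703⌉ = 5 − 5 = 0
n=9: ⌈(10·365+129)/703⌉ − ⌈(9·365+129)/703⌉ = ⌈3779/703⌉ − ⌈3414/703⌉ = 6 − 5 = 1
n=10: ⌈(11·365+129)/703⌉ − ⌈(10·365+129)/703⌉ = ⌈4144/703⌉ − ⌈3779/703⌉ = 6 − 6 = 0
n=11: ⌈(12·365+129)/703⌉ − ⌈(11·365+129)/703⌉ = ⌈4509/703⌉ − ⌈4144/703⌉ = 7 − 6 = 1
n=12: ⌈(13·365+129)/703⌉ − ⌈(12·365+129)/703⌉ = ⌈4874/703⌉ − ⌈4509/703⌉ = 7 − 7 = 0
n=13: ⌈(14·365+129)/703⌉ − ⌈(13·365+129)/703⌉ = ⌈5239/703⌉ − ⌈4874/703⌉ = 8 − 7 = 1
n=14: ⌈(15·365+129)/703⌉ − ⌈(14·365+129)/703⌉ = ⌈5604/703⌉ − ⌈5239/703⌉ = 8 − 8 = 0
n=15: ⌈(16·365+129)/703⌉ − ⌈(15·365+129)/703⌉ = ⌈5969/703⌉ − ⌈5604/703⌉ = 9 − 8 = 1
n=16: ⌈(17·365+129)/703⌉ − ⌈(16·365+129)/703⌉ = ⌈6334/703⌉ − ⌈5969/703⌉ = 10 − 9 = 1
n=17: ⌈(18·365+129)/703⌉ − ⌈(17·365+129)/703⌉ = ⌈6699/703⌉ − ⌈6334/703⌉ = 10 − 10 = 0
n=18: ⌈(19·365+129)/703⌉ − ⌈(18·365+129)/703⌉ = ⌈7064/703⌉ − ⌈6699/703⌉ = 11 − 10 = 1
n=19: ⌈(20·365+129)/703⌉ − ⌈(19·365+129)/703⌉ = ⌈7429/703⌉ − ⌈7064/703⌉ = 11 − 11 = 0
n=20: ⌈(21·365+129)/703⌉ − ⌈(20·365+129)/703⌉ = ⌈7794/703⌉ − ⌈7429/703⌉ = 12 − 11 = 1
n=21: ⌈(22·365+129)/703⌉ − ⌈(21·365+129)/703⌉ = ⌈8159/703⌉ − ⌈7794/703⌉ = 12 − 12 = 0
n=22: ⌈(23·365+129)/703⌉ − ⌈(22·365+129)/703⌉ = ⌈8524/703⌉ − ⌈8159/703⌉ = 13 − 12 = 1
n=23: ⌈(24·365+129)/703⌉ − ⌈(23·365+129)/703⌉ = ⌈8889/703⌉ − ⌈8524/703⌉ = 13 − 13 = 0
n=24: ⌈(25·365+129)/703⌉ − ⌈(24·365+129)/703⌉ = ⌈9254/703⌉ − ⌈8889/703⌉ = 14 − 13 = 1
n=25: ⌈(26·365+129)/703⌉ − ⌈(25·365+129)/703⌉ = ⌈9619/703⌉ − ⌈9254/703⌉ = 14 − 14 = 0
n=26: ⌈(27·365+129)/703⌉ − ⌈(26·365+129)/703⌉ = ⌈9984/703⌉ − ⌈9619/703⌉ = 15 − 14 = 1
n=27: ⌈(28·365+129)/703⌉ − ⌈(27·365+129)/703⌉ = ⌈10349/703⌉ − ⌈9984/703⌉ = 15 − 15 = 0
n=28: ⌈(29·365+129)/703⌉ − ⌈(28·365+129)/703⌉ = ⌈10714/703⌉ − ⌈10349/703⌉ = 16 − 15 = 1
n=29: ⌈(30·365+129)/703⌉ − ⌈(29·365+129)/703⌉ = ⌈11079/703⌉ − ⌈10714/703⌉ = 16 − 16 = 0
n=30: ⌈(31·365+129)/703⌉ − ⌈(30·365+129)/703⌉ = ⌈11444/703⌉ − ⌈11079/703⌉ = 17 − 16 = 1
n=31: ⌈(32·365+129)/703⌉ − ⌈(31·365+129)/703⌉ = ⌈11809/703⌉ − ⌈11444/703⌉ = 17 − 17 = 0
n=32: ⌈(33·365+129)/703⌉ − ⌈(32·365+129)/703⌉ = ⌈12174/703⌉ − ⌈11809/703⌉ = 18 − 17 = 1
n=33: ⌈(34·365+129)/703⌉ − ⌈(33·365+129)/703⌉ = ⌈12539/703⌉ − ⌈12174/703⌉ = 18 − 18 = 0
n=34: ⌈(35·365+129)/703⌉ − ⌈(34·365+129)/703⌉ = ⌈12904/703⌉ − ⌈12539/703⌉ = 19 − 18 = 1
n=35: ⌈(36·365+129)/703⌉ − ⌈(35·365+129)/703⌉ = ⌈13269/703⌉ − ⌈12904/703⌉ = 19 − 19 = 0
n=36: ⌈(37·365+129)/703⌉ − ⌈(36·365+129)/703⌉ = ⌈13634/703⌉ − ⌈13269/703⌉ = 20 − 19 = 1
n=37: ⌈(38·365+129)/703⌉ − ⌈(37·365+129)/703⌉ = ⌈13999/703⌉ − ⌈13634/703⌉ = 20 − 20 = 0
n=38: ⌈(39·365+129)/703⌉ − ⌈(38·365+129)/703⌉ = ⌈14364/703⌉ − ⌈13999/703⌉ = 21 − 20 = 1
n=39: ⌈(40·365+129)/703⌉ − ⌈(39·365+129)/703⌉ = ⌈14729/703⌉ − ⌈14364/703⌉ = 21 − 21 = 0
n=40: ⌈(41·365+129)/703⌉ − ⌈(40·365+129)/703⌉ = ⌈15094/703⌉ − ⌈14729/703⌉ = 22 − 21 = 1
n=41: ⌈(42·365+129)/703⌉ − ⌈(41·365+129)/703⌉ = ⌈15459/703⌉ − ⌈15094/703⌉ = 22 − 22 = 0
n=42: ⌈(43·365+129)/703⌉ − ⌈(42·365+129)/703⌉ = ⌈15824/703⌉ − ⌈15459/703⌉ = 23 − 22 = 1
n=43: ⌈(44·365+129)/703⌉ − ⌈(43·365+129)/703⌉ = ⌈16189/703⌉ − ⌈15824/703⌉ = 24 − 23 = 1
n=44: ⌈(45·365+129)/703⌉ − ⌈(44·365+129)/703⌉ = ⌈16554/703⌉ − ⌈16189/703⌉ = 24 − 24 = 0
n=45: ⌈(46·365+129)/703⌉ − ⌈(45·365+129)/703⌉ = ⌈16919/703⌉ − ⌈16554/703⌉ = 25 − 24 = 1
n=46: ⌈(47·365+129)/703⌉ − ⌈(46·365+129)/703⌉ = ⌈17284/703⌉ − ⌈16919/703⌉ = 25 − 25 = 0
n=47: ⌈(48·365+129)/703⌉ − ⌈(47·365+129)/703⌉ = ⌈17649/703⌉ − ⌈17284/703⌉ = 26 − 25 = 1
n=48: ⌈(49·365+129)/703⌉ − ⌈(48·365+129)/703⌉ = ⌈18014/703⌉ − ⌈17649/703⌉ = 26 − 26 = 0

0101010101010101101010101010101010101010101101010


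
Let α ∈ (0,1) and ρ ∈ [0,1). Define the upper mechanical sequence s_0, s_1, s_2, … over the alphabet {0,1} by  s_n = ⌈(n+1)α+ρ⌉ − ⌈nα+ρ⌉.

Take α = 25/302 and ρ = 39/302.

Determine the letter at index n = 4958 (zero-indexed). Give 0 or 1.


(n+1)α + ρ = (4959·25 + 39) / 302 = 124014/302
nα + ρ     = (4958·25 + 39) / 302 = 123989/302
⌈124014/302⌉ = 411,  ⌈123989/302⌉ = 411
s_{4958} = 411 − 411 = 0

0


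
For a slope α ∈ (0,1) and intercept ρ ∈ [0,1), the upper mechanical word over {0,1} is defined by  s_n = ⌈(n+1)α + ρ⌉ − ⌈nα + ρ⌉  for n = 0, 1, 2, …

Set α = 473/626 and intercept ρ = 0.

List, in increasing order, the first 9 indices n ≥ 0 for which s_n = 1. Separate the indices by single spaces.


n=0: ⌈473/626⌉−⌈0/626⌉ = 1−0 = 1  ← one
n=1: ⌈946/626⌉−⌈473/626⌉ = 2−1 = 1  ← one
n=2: ⌈1419/626⌉−⌈946/626⌉ = 3−2 = 1  ← one
n=3: ⌈1892/626⌉−⌈1419/626⌉ = 4−3 = 1  ← one
n=4: ⌈2365/626⌉−⌈1892/626⌉ = 4−4 = 0
n=5: ⌈2838/626⌉−⌈2365/626⌉ = 5−4 = 1  ← one
n=6: ⌈3311/626⌉−⌈2838/626⌉ = 6−5 = 1  ← one
n=7: ⌈3784/626⌉−⌈3311/626⌉ = 7−6 = 1  ← one
n=8: ⌈4257/626⌉−⌈3784/626⌉ = 7−7 = 0
n=9: ⌈4730/626⌉−⌈4257/626⌉ = 8−7 = 1  ← one
n=10: ⌈5203/626⌉−⌈4730/626⌉ = 9−8 = 1  ← one
positions of the first 9 ones: 0 1 2 3 5 6 7 9 10

0 1 2 3 5 6 7 9 10


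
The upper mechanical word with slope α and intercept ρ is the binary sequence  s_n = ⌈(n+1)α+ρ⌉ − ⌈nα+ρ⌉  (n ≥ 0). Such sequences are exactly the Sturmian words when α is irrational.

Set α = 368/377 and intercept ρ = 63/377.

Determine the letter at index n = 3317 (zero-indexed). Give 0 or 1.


1

(n+1)α + ρ = (3318·368 + 63) / 377 = 1221087/377
nα + ρ     = (3317·368 + 63) / 377 = 1220719/377
⌈1221087/377⌉ = 3239,  ⌈1220719/377⌉ = 3238
s_{3317} = 3239 − 3238 = 1


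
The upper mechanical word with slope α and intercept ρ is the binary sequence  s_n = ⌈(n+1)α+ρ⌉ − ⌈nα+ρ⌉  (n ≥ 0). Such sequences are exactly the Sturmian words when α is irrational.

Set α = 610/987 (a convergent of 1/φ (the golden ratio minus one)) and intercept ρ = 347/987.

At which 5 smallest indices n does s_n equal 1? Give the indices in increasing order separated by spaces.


1 2 4 5 7

n=0: ⌈957/987⌉−⌈347/987⌉ = 1−1 = 0
n=1: ⌈1567/987⌉−⌈957/987⌉ = 2−1 = 1  ← one
n=2: ⌈2177/987⌉−⌈1567/987⌉ = 3−2 = 1  ← one
n=3: ⌈2787/987⌉−⌈2177/987⌉ = 3−3 = 0
n=4: ⌈3397/987⌉−⌈2787/987⌉ = 4−3 = 1  ← one
n=5: ⌈4007/987⌉−⌈3397/987⌉ = 5−4 = 1  ← one
n=6: ⌈4617/987⌉−⌈4007/987⌉ = 5−5 = 0
n=7: ⌈5227/987⌉−⌈4617/987⌉ = 6−5 = 1  ← one
positions of the first 5 ones: 1 2 4 5 7


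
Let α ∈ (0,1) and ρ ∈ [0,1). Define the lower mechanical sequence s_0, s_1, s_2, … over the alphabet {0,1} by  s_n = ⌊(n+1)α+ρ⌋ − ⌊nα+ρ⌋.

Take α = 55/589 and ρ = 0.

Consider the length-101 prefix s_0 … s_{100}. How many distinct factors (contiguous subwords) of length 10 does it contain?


11

t_n = ⌊(n·55)/589⌋ for n = 0 … 101:
  n=0…9: ⌊0/589⌋=0 ⌊55/589⌋=0 ⌊110/589⌋=0 ⌊165/589⌋=0 ⌊220/589⌋=0 ⌊275/589⌋=0 ⌊330/589⌋=0 ⌊385/589⌋=0 ⌊440/589⌋=0 ⌊495/589⌋=0
  n=10…19: ⌊550/589⌋=0 ⌊605/589⌋=1 ⌊660/589⌋=1 ⌊715/589⌋=1 ⌊770/589⌋=1 ⌊825/589⌋=1 ⌊880/589⌋=1 ⌊935/589⌋=1 ⌊990/589⌋=1 ⌊1045/589⌋=1
  n=20…29: ⌊1100/589⌋=1 ⌊1155/589⌋=1 ⌊1210/589⌋=2 ⌊1265/589⌋=2 ⌊1320/589⌋=2 ⌊1375/589⌋=2 ⌊1430/589⌋=2 ⌊1485/589⌋=2 ⌊1540/589⌋=2 ⌊1595/589⌋=2
  n=30…39: ⌊1650/589⌋=2 ⌊1705/589⌋=2 ⌊1760/589⌋=2 ⌊1815/589⌋=3 ⌊1870/589⌋=3 ⌊1925/589⌋=3 ⌊1980/589⌋=3 ⌊2035/589⌋=3 ⌊2090/589⌋=3 ⌊2145/589⌋=3
  n=40…49: ⌊2200/589⌋=3 ⌊2255/589⌋=3 ⌊2310/589⌋=3 ⌊2365/589⌋=4 ⌊2420/589⌋=4 ⌊2475/589⌋=4 ⌊2530/589⌋=4 ⌊2585/589⌋=4 ⌊2640/589⌋=4 ⌊2695/589⌋=4
  n=50…59: ⌊2750/589⌋=4 ⌊2805/589⌋=4 ⌊2860/589⌋=4 ⌊2915/589⌋=4 ⌊2970/589⌋=5 ⌊3025/589⌋=5 ⌊3080/589⌋=5 ⌊3135/589⌋=5 ⌊3190/589⌋=5 ⌊3245/589⌋=5
  n=60…69: ⌊3300/589⌋=5 ⌊3355/589⌋=5 ⌊3410/589⌋=5 ⌊3465/589⌋=5 ⌊3520/589⌋=5 ⌊3575/589⌋=6 ⌊3630/589⌋=6 ⌊3685/589⌋=6 ⌊3740/589⌋=6 ⌊3795/589⌋=6
  n=70…79: ⌊3850/589⌋=6 ⌊3905/589⌋=6 ⌊3960/589⌋=6 ⌊4015/589⌋=6 ⌊4070/589⌋=6 ⌊4125/589⌋=7 ⌊4180/589⌋=7 ⌊4235/589⌋=7 ⌊4290/589⌋=7 ⌊4345/589⌋=7
  n=80…89: ⌊4400/589⌋=7 ⌊4455/589⌋=7 ⌊4510/589⌋=7 ⌊4565/589⌋=7 ⌊4620/589⌋=7 ⌊4675/589⌋=7 ⌊4730/589⌋=8 ⌊4785/589⌋=8 ⌊4840/589⌋=8 ⌊4895/589⌋=8
  n=90…99: ⌊4950/589⌋=8 ⌊5005/589⌋=8 ⌊5060/589⌋=8 ⌊5115/589⌋=8 ⌊5170/589⌋=8 ⌊5225/589⌋=8 ⌊5280/589⌋=8 ⌊5335/589⌋=9 ⌊5390/589⌋=9 ⌊5445/589⌋=9
  n=100…101: ⌊5500/589⌋=9 ⌊5555/589⌋=9
s_n = t_(n+1) − t_n for n = 0 … 100 gives
prefix = 00000000001000000000010000000000100000000010000000000100000000001000000000100000000001000000000010000
slide a length-10 window over [0..9] … [91..100] (92 windows); first occurrence of each distinct factor:
  [  0..  9] 0000000000
  [  1.. 10] 0000000001
  [  2.. 11] 0000000010
  [  3.. 12] 0000000100
  [  4.. 13] 0000001000
  [  5.. 14] 0000010000
  [  6.. 15] 0000100000
  [  7.. 16] 0001000000
  [  8.. 17] 0010000000
  [  9.. 18] 0100000000
  [ 10.. 19] 1000000000
  (the other 81 windows repeat one of these)
distinct factors: {0000000000, 0000000001, 0000000010, 0000000100, 0000001000, 0000010000, 0000100000, 0001000000, 0010000000, 0100000000, 1000000000}
count = 11  (Sturmian bound for length 10 is 11)


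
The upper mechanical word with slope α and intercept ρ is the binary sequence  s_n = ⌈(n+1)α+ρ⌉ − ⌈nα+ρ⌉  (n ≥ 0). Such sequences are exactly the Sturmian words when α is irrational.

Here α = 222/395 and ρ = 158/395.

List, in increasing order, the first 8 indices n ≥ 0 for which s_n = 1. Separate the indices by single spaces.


1 2 4 6 8 9 11 13

n=0: ⌈380/395⌉−⌈158/395⌉ = 1−1 = 0
n=1: ⌈602/395⌉−⌈380/395⌉ = 2−1 = 1  ← one
n=2: ⌈824/395⌉−⌈602/395⌉ = 3−2 = 1  ← one
n=3: ⌈1046/395⌉−⌈824/395⌉ = 3−3 = 0
n=4: ⌈1268/395⌉−⌈1046/395⌉ = 4−3 = 1  ← one
n=5: ⌈1490/395⌉−⌈1268/395⌉ = 4−4 = 0
n=6: ⌈1712/395⌉−⌈1490/395⌉ = 5−4 = 1  ← one
n=7: ⌈1934/395⌉−⌈1712/395⌉ = 5−5 = 0
n=8: ⌈2156/395⌉−⌈1934/395⌉ = 6−5 = 1  ← one
n=9: ⌈2378/395⌉−⌈2156/395⌉ = 7−6 = 1  ← one
n=10: ⌈2600/395⌉−⌈2378/395⌉ = 7−7 = 0
n=11: ⌈2822/395⌉−⌈2600/395⌉ = 8−7 = 1  ← one
n=12: ⌈3044/395⌉−⌈2822/395⌉ = 8−8 = 0
n=13: ⌈3266/395⌉−⌈3044/395⌉ = 9−8 = 1  ← one
positions of the first 8 ones: 1 2 4 6 8 9 11 13


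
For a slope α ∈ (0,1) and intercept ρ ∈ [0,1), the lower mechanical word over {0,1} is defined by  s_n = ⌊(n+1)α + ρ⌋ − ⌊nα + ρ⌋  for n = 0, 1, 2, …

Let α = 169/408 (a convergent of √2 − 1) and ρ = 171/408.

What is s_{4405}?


(n+1)α + ρ = (4406·169 + 171) / 408 = 744785/408
nα + ρ     = (4405·169 + 171) / 408 = 744616/408
⌊744785/408⌋ = 1825,  ⌊744616/408⌋ = 1825
s_{4405} = 1825 − 1825 = 0

0


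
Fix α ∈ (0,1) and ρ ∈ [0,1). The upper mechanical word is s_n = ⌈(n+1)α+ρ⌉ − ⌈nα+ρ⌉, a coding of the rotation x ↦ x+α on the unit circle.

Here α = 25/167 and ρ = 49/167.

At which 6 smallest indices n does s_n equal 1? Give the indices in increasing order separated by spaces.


n=0: ⌈74/167⌉−⌈49/167⌉ = 1−1 = 0
n=1: ⌈99/167⌉−⌈74/167⌉ = 1−1 = 0
n=2: ⌈124/167⌉−⌈99/167⌉ = 1−1 = 0
n=3: ⌈149/167⌉−⌈124/167⌉ = 1−1 = 0
n=4: ⌈174/167⌉−⌈149/167⌉ = 2−1 = 1  ← one
n=5: ⌈199/167⌉−⌈174/167⌉ = 2−2 = 0
n=6: ⌈224/167⌉−⌈199/167⌉ = 2−2 = 0
n=7: ⌈249/167⌉−⌈224/167⌉ = 2−2 = 0
n=8: ⌈274/167⌉−⌈249/167⌉ = 2−2 = 0
n=9: ⌈299/167⌉−⌈274/167⌉ = 2−2 = 0
n=10: ⌈324/167⌉−⌈299/167⌉ = 2−2 = 0
n=11: ⌈349/167⌉−⌈324/167⌉ = 3−2 = 1  ← one
n=12: ⌈374/167⌉−⌈349/167⌉ = 3−3 = 0
n=13: ⌈399/167⌉−⌈374/167⌉ = 3−3 = 0
n=14: ⌈424/167⌉−⌈399/167⌉ = 3−3 = 0
n=15: ⌈449/167⌉−⌈424/167⌉ = 3−3 = 0
n=16: ⌈474/167⌉−⌈449/167⌉ = 3−3 = 0
n=17: ⌈499/167⌉−⌈474/167⌉ = 3−3 = 0
n=18: ⌈524/167⌉−⌈499/167⌉ = 4−3 = 1  ← one
n=19: ⌈549/167⌉−⌈524/167⌉ = 4−4 = 0
n=20: ⌈574/167⌉−⌈549/167⌉ = 4−4 = 0
n=21: ⌈599/167⌉−⌈574/167⌉ = 4−4 = 0
n=22: ⌈624/167⌉−⌈599/167⌉ = 4−4 = 0
n=23: ⌈649/167⌉−⌈624/167⌉ = 4−4 = 0
n=24: ⌈674/167⌉−⌈649/167⌉ = 5−4 = 1  ← one
n=25: ⌈699/167⌉−⌈674/167⌉ = 5−5 = 0
n=26: ⌈724/167⌉−⌈699/167⌉ = 5−5 = 0
n=27: ⌈749/167⌉−⌈724/167⌉ = 5−5 = 0
n=28: ⌈774/167⌉−⌈749/167⌉ = 5−5 = 0
n=29: ⌈799/167⌉−⌈774/167⌉ = 5−5 = 0
n=30: ⌈824/167⌉−⌈799/167⌉ = 5−5 = 0
n=31: ⌈849/167⌉−⌈824/167⌉ = 6−5 = 1  ← one
n=32: ⌈874/167⌉−⌈849/167⌉ = 6−6 = 0
n=33: ⌈899/167⌉−⌈874/167⌉ = 6−6 = 0
n=34: ⌈924/167⌉−⌈899/167⌉ = 6−6 = 0
n=35: ⌈949/167⌉−⌈924/167⌉ = 6−6 = 0
n=36: ⌈974/167⌉−⌈949/167⌉ = 6−6 = 0
n=37: ⌈999/167⌉−⌈974/167⌉ = 6−6 = 0
n=38: ⌈1024/167⌉−⌈999/167⌉ = 7−6 = 1  ← one
positions of the first 6 ones: 4 11 18 24 31 38

4 11 18 24 31 38


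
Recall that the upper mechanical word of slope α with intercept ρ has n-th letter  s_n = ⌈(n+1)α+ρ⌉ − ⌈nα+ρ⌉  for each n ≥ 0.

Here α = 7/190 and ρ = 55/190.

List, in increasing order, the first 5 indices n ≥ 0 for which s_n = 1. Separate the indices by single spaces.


n=0: ⌈62/190⌉−⌈55/190⌉ = 1−1 = 0
n=1: ⌈69/190⌉−⌈62/190⌉ = 1−1 = 0
  …
n=19: ⌈195/190⌉−⌈188/190⌉ = 2−1 = 1  ← one
n=20: ⌈202/190⌉−⌈195/190⌉ = 2−2 = 0
n=21: ⌈209/190⌉−⌈202/190⌉ = 2−2 = 0
  …
n=46: ⌈384/190⌉−⌈377/190⌉ = 3−2 = 1  ← one
n=47: ⌈391/190⌉−⌈384/190⌉ = 3−3 = 0
n=48: ⌈398/190⌉−⌈391/190⌉ = 3−3 = 0
  …
n=73: ⌈573/190⌉−⌈566/190⌉ = 4−3 = 1  ← one
n=74: ⌈580/190⌉−⌈573/190⌉ = 4−4 = 0
n=75: ⌈587/190⌉−⌈580/190⌉ = 4−4 = 0
  …
n=100: ⌈762/190⌉−⌈755/190⌉ = 5−4 = 1  ← one
n=101: ⌈769/190⌉−⌈762/190⌉ = 5−5 = 0
n=102: ⌈776/190⌉−⌈769/190⌉ = 5−5 = 0
  …
n=127: ⌈951/190⌉−⌈944/190⌉ = 6−5 = 1  ← one
positions of the first 5 ones: 19 46 73 100 127

19 46 73 100 127


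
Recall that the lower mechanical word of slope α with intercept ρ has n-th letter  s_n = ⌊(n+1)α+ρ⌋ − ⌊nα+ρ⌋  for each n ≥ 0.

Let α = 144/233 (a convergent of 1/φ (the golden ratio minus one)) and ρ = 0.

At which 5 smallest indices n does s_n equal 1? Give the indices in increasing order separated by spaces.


n=0: ⌊144/233⌋−⌊0/233⌋ = 0−0 = 0
n=1: ⌊288/233⌋−⌊144/233⌋ = 1−0 = 1  ← one
n=2: ⌊432/233⌋−⌊288/233⌋ = 1−1 = 0
n=3: ⌊576/233⌋−⌊432/233⌋ = 2−1 = 1  ← one
n=4: ⌊720/233⌋−⌊576/233⌋ = 3−2 = 1  ← one
n=5: ⌊864/233⌋−⌊720/233⌋ = 3−3 = 0
n=6: ⌊1008/233⌋−⌊864/233⌋ = 4−3 = 1  ← one
n=7: ⌊1152/233⌋−⌊1008/233⌋ = 4−4 = 0
n=8: ⌊1296/233⌋−⌊1152/233⌋ = 5−4 = 1  ← one
positions of the first 5 ones: 1 3 4 6 8

1 3 4 6 8


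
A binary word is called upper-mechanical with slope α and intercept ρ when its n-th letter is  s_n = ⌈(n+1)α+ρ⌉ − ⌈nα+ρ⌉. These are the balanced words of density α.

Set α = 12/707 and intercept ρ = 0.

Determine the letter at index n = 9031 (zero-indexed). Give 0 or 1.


0

(n+1)α + ρ = (9032·12) / 707 = 108384/707
nα + ρ     = (9031·12) / 707 = 108372/707
⌈108384/707⌉ = 154,  ⌈108372/707⌉ = 154
s_{9031} = 154 − 154 = 0


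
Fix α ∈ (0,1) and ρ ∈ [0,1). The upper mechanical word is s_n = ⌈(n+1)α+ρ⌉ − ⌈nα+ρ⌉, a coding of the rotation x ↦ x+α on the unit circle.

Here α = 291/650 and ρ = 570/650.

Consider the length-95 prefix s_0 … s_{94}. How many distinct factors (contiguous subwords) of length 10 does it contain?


11

t_n = ⌈(n·291+570)/650⌉ for n = 0 … 95:
  n=0…9: ⌈570/650⌉=1 ⌈861/650⌉=2 ⌈1152/650⌉=2 ⌈1443/650⌉=3 ⌈1734/650⌉=3 ⌈2025/650⌉=4 ⌈2316/650⌉=4 ⌈2607/650⌉=5 ⌈2898/650⌉=5 ⌈3189/650⌉=5
  n=10…19: ⌈3480/650⌉=6 ⌈3771/650⌉=6 ⌈4062/650⌉=7 ⌈4353/650⌉=7 ⌈4644/650⌉=8 ⌈4935/650⌉=8 ⌈5226/650⌉=9 ⌈5517/650⌉=9 ⌈5808/650⌉=9 ⌈6099/650⌉=10
  n=20…29: ⌈6390/650⌉=10 ⌈6681/650⌉=11 ⌈6972/650⌉=11 ⌈7263/650⌉=12 ⌈7554/650⌉=12 ⌈7845/650⌉=13 ⌈8136/650⌉=13 ⌈8427/650⌉=13 ⌈8718/650⌉=14 ⌈9009/650⌉=14
  n=30…39: ⌈9300/650⌉=15 ⌈9591/650⌉=15 ⌈9882/650⌉=16 ⌈10173/650⌉=16 ⌈10464/650⌉=17 ⌈10755/650⌉=17 ⌈11046/650⌉=17 ⌈11337/650⌉=18 ⌈11628/650⌉=18 ⌈11919/650⌉=19
  n=40…49: ⌈12210/650⌉=19 ⌈12501/650⌉=20 ⌈12792/650⌉=20 ⌈13083/650⌉=21 ⌈13374/650⌉=21 ⌈13665/650⌉=22 ⌈13956/650⌉=22 ⌈14247/650⌉=22 ⌈14538/650⌉=23 ⌈14829/650⌉=23
  n=50…59: ⌈15120/650⌉=24 ⌈15411/650⌉=24 ⌈15702/650⌉=25 ⌈15993/650⌉=25 ⌈16284/650⌉=26 ⌈16575/650⌉=26 ⌈16866/650⌉=26 ⌈17157/650⌉=27 ⌈17448/650⌉=27 ⌈17739/650⌉=28
  n=60…69: ⌈18030/650⌉=28 ⌈18321/650⌉=29 ⌈18612/650⌉=29 ⌈18903/650⌉=30 ⌈19194/650⌉=30 ⌈19485/650⌉=30 ⌈19776/650⌉=31 ⌈20067/650⌉=31 ⌈20358/650⌉=32 ⌈20649/650⌉=32
  n=70…79: ⌈20940/650⌉=33 ⌈21231/650⌉=33 ⌈21522/650⌉=34 ⌈21813/650⌉=34 ⌈22104/650⌉=35 ⌈22395/650⌉=35 ⌈22686/650⌉=35 ⌈22977/650⌉=36 ⌈23268/650⌉=36 ⌈23559/650⌉=37
  n=80…89: ⌈23850/650⌉=37 ⌈24141/650⌉=38 ⌈24432/650⌉=38 ⌈24723/650⌉=39 ⌈25014/650⌉=39 ⌈25305/650⌉=39 ⌈25596/650⌉=40 ⌈25887/650⌉=40 ⌈26178/650⌉=41 ⌈26469/650⌉=41
  n=90…95: ⌈26760/650⌉=42 ⌈27051/650⌉=42 ⌈27342/650⌉=43 ⌈27633/650⌉=43 ⌈27924/650⌉=43 ⌈28215/650⌉=44
s_n = t_(n+1) − t_n for n = 0 … 94 gives
prefix = 10101010010101010010101010010101010010101010100101010100101010100101010101001010101001010101001
slide a length-10 window over [0..9] … [85..94] (86 windows); first occurrence of each distinct factor:
  [  0..  9] 1010101001
  [  1.. 10] 0101010010
  [  2.. 11] 1010100101
  [  3.. 12] 0101001010
  [  4.. 13] 1010010101
  [  5.. 14] 0100101010
  [  6.. 15] 1001010101
  [  7.. 16] 0010101010
  [  8.. 17] 0101010100
  [ 35.. 44] 0101010101
  [ 36.. 45] 1010101010
  (the other 75 windows repeat one of these)
distinct factors: {0010101010, 0100101010, 0101001010, 0101010010, 0101010100, 0101010101, 1001010101, 1010010101, 1010100101, 1010101001, 1010101010}
count = 11  (Sturmian bound for length 10 is 11)


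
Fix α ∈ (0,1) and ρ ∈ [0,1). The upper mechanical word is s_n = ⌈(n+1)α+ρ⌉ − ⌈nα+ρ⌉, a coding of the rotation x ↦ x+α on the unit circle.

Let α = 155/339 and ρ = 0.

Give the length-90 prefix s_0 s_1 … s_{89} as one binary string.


n=0: ⌈(1·155)/339⌉ − ⌈(0·155)/339⌉ = ⌈155/339⌉ − ⌈0/339⌉ = 1 − 0 = 1
n=1: ⌈(2·155)/339⌉ − ⌈(1·155)/339⌉ = ⌈310/339⌉ − ⌈155/339⌉ = 1 − 1 = 0
n=2: ⌈(3·155)/339⌉ − ⌈(2·155)/339⌉ = ⌈465/339⌉ − ⌈310/339⌉ = 2 − 1 = 1
n=3: ⌈(4·155)/339⌉ − ⌈(3·155)/339⌉ = ⌈620/339⌉ − ⌈465/339⌉ = 2 − 2 = 0
n=4: ⌈(5·155)/339⌉ − ⌈(4·155)/339⌉ = ⌈775/339⌉ − ⌈620/339⌉ = 3 − 2 = 1
n=5: ⌈(6·155)/339⌉ − ⌈(5·155)/339⌉ = ⌈930/339⌉ − ⌈775/339⌉ = 3 − 3 = 0
n=6: ⌈(7·155)/339⌉ − ⌈(6·155)/339⌉ = ⌈1085/339⌉ − ⌈930/339⌉ = 4 − 3 = 1
n=7: ⌈(8·155)/339⌉ − ⌈(7·155)/339⌉ = ⌈1240/339⌉ − ⌈1085/339⌉ = 4 − 4 = 0
n=8: ⌈(9·155)/339⌉ − ⌈(8·155)/339⌉ = ⌈1395/339⌉ − ⌈1240/339⌉ = 5 − 4 = 1
n=9: ⌈(10·155)/339⌉ − ⌈(9·155)/339⌉ = ⌈1550/339⌉ − ⌈1395/339⌉ = 5 − 5 = 0
n=10: ⌈(11·155)/339⌉ − ⌈(10·155)/339⌉ = ⌈1705/339⌉ − ⌈1550/339⌉ = 6 − 5 = 1
n=11: ⌈(12·155)/339⌉ − ⌈(11·155)/339⌉ = ⌈1860/339⌉ − ⌈1705/339⌉ = 6 − 6 = 0
n=12: ⌈(13·155)/339⌉ − ⌈(12·155)/339⌉ = ⌈2015/339⌉ − ⌈1860/339⌉ = 6 − 6 = 0
n=13: ⌈(14·155)/339⌉ − ⌈(13·155)/339⌉ = ⌈2170/339⌉ − ⌈2015/339⌉ = 7 − 6 = 1
n=14: ⌈(15·155)/339⌉ − ⌈(14·155)/339⌉ = ⌈2325/339⌉ − ⌈2170/339⌉ = 7 − 7 = 0
n=15: ⌈(16·155)/339⌉ − ⌈(15·155)/339⌉ = ⌈2480/339⌉ − ⌈2325/339⌉ = 8 − 7 = 1
n=16: ⌈(17·155)/339⌉ − ⌈(16·155)/339⌉ = ⌈2635/339⌉ − ⌈2480/339⌉ = 8 − 8 = 0
n=17: ⌈(18·155)/339⌉ − ⌈(17·155)/339⌉ = ⌈2790/339⌉ − ⌈2635/339⌉ = 9 − 8 = 1
n=18: ⌈(19·155)/339⌉ − ⌈(18·155)/339⌉ = ⌈2945/339⌉ − ⌈2790/339⌉ = 9 − 9 = 0
n=19: ⌈(20·155)/339⌉ − ⌈(19·155)/339⌉ = ⌈3100/339⌉ − ⌈2945/339⌉ = 10 − 9 = 1
n=20: ⌈(21·155)/339⌉ − ⌈(20·155)/339⌉ = ⌈3255/339⌉ − ⌈3100/339⌉ = 10 − 10 = 0
n=21: ⌈(22·155)/339⌉ − ⌈(21·155)/339⌉ = ⌈3410/339⌉ − ⌈3255/339⌉ = 11 − 10 = 1
n=22: ⌈(23·155)/339⌉ − ⌈(22·155)/339⌉ = ⌈3565/339⌉ − ⌈3410/339⌉ = 11 − 11 = 0
n=23: ⌈(24·155)/339⌉ − ⌈(23·155)/339⌉ = ⌈3720/339⌉ − ⌈3565/339⌉ = 11 − 11 = 0
n=24: ⌈(25·155)/339⌉ − ⌈(24·155)/339⌉ = ⌈3875/339⌉ − ⌈3720/339⌉ = 12 − 11 = 1
n=25: ⌈(26·155)/339⌉ − ⌈(25·155)/339⌉ = ⌈4030/339⌉ − ⌈3875/339⌉ = 12 − 12 = 0
n=26: ⌈(27·155)/339⌉ − ⌈(26·155)/339⌉ = ⌈4185/339⌉ − ⌈4030/339⌉ = 13 − 12 = 1
n=27: ⌈(28·155)/339⌉ − ⌈(27·155)/339⌉ = ⌈4340/339⌉ − ⌈4185/339⌉ = 13 − 13 = 0
n=28: ⌈(29·155)/339⌉ − ⌈(28·155)/339⌉ = ⌈4495/339⌉ − ⌈4340/339⌉ = 14 − 13 = 1
n=29: ⌈(30·155)/339⌉ − ⌈(29·155)/339⌉ = ⌈4650/339⌉ − ⌈4495/339⌉ = 14 − 14 = 0
n=30: ⌈(31·155)/339⌉ − ⌈(30·155)/339⌉ = ⌈4805/339⌉ − ⌈4650/339⌉ = 15 − 14 = 1
n=31: ⌈(32·155)/339⌉ − ⌈(31·155)/339⌉ = ⌈4960/339⌉ − ⌈4805/339⌉ = 15 − 15 = 0
n=32: ⌈(33·155)/339⌉ − ⌈(32·155)/339⌉ = ⌈5115/339⌉ − ⌈4960/339⌉ = 16 − 15 = 1
n=33: ⌈(34·155)/339⌉ − ⌈(33·155)/339⌉ = ⌈5270/339⌉ − ⌈5115/339⌉ = 16 − 16 = 0
n=34: ⌈(35·155)/339⌉ − ⌈(34·155)/339⌉ = ⌈5425/339⌉ − ⌈5270/339⌉ = 17 − 16 = 1
n=35: ⌈(36·155)/339⌉ − ⌈(35·155)/339⌉ = ⌈5580/339⌉ − ⌈5425/339⌉ = 17 − 17 = 0
n=36: ⌈(37·155)/339⌉ − ⌈(36·155)/339⌉ = ⌈5735/339⌉ − ⌈5580/339⌉ = 17 − 17 = 0
n=37: ⌈(38·155)/339⌉ − ⌈(37·155)/339⌉ = ⌈5890/339⌉ − ⌈5735/339⌉ = 18 − 17 = 1
n=38: ⌈(39·155)/339⌉ − ⌈(38·155)/339⌉ = ⌈6045/339⌉ − ⌈5890/339⌉ = 18 − 18 = 0
n=39: ⌈(40·155)/339⌉ − ⌈(39·155)/339⌉ = ⌈6200/339⌉ − ⌈6045/339⌉ = 19 − 18 = 1
n=40: ⌈(41·155)/339⌉ − ⌈(40·155)/339⌉ = ⌈6355/339⌉ − ⌈6200/339⌉ = 19 − 19 = 0
n=41: ⌈(42·155)/339⌉ − ⌈(41·155)/339⌉ = ⌈6510/339⌉ − ⌈6355/339⌉ = 20 − 19 = 1
n=42: ⌈(43·155)/339⌉ − ⌈(42·155)/339⌉ = ⌈6665/339⌉ − ⌈6510/339⌉ = 20 − 20 = 0
n=43: ⌈(44·155)/339⌉ − ⌈(43·155)/339⌉ = ⌈6820/339⌉ − ⌈6665/339⌉ = 21 − 20 = 1
n=44: ⌈(45·155)/339⌉ − ⌈(44·155)/339⌉ = ⌈6975/339⌉ − ⌈6820/339⌉ = 21 − 21 = 0
n=45: ⌈(46·155)/339⌉ − ⌈(45·155)/339⌉ = ⌈7130/339⌉ − ⌈6975/339⌉ = 22 − 21 = 1
n=46: ⌈(47·155)/339⌉ − ⌈(46·155)/339⌉ = ⌈7285/339⌉ − ⌈7130/339⌉ = 22 − 22 = 0
n=47: ⌈(48·155)/339⌉ − ⌈(47·155)/339⌉ = ⌈7440/339⌉ − ⌈7285/339⌉ = 22 − 22 = 0
n=48: ⌈(49·155)/339⌉ − ⌈(48·155)/339⌉ = ⌈7595/339⌉ − ⌈7440/339⌉ = 23 − 22 = 1
n=49: ⌈(50·155)/339⌉ − ⌈(49·155)/339⌉ = ⌈7750/339⌉ − ⌈7595/339⌉ = 23 − 23 = 0
n=50: ⌈(51·155)/339⌉ − ⌈(50·155)/339⌉ = ⌈7905/339⌉ − ⌈7750/339⌉ = 24 − 23 = 1
n=51: ⌈(52·155)/339⌉ − ⌈(51·155)/339⌉ = ⌈8060/339⌉ − ⌈7905/339⌉ = 24 − 24 = 0
n=52: ⌈(53·155)/339⌉ − ⌈(52·155)/339⌉ = ⌈8215/339⌉ − ⌈8060/339⌉ = 25 − 24 = 1
n=53: ⌈(54·155)/339⌉ − ⌈(53·155)/339⌉ = ⌈8370/339⌉ − ⌈8215/339⌉ = 25 − 25 = 0
n=54: ⌈(55·155)/339⌉ − ⌈(54·155)/339⌉ = ⌈8525/339⌉ − ⌈8370/339⌉ = 26 − 25 = 1
n=55: ⌈(56·155)/339⌉ − ⌈(55·155)/339⌉ = ⌈8680/339⌉ − ⌈8525/339⌉ = 26 − 26 = 0
n=56: ⌈(57·155)/339⌉ − ⌈(56·155)/339⌉ = ⌈8835/339⌉ − ⌈8680/339⌉ = 27 − 26 = 1
n=57: ⌈(58·155)/339⌉ − ⌈(57·155)/339⌉ = ⌈8990/339⌉ − ⌈8835/339⌉ = 27 − 27 = 0
n=58: ⌈(59·155)/339⌉ − ⌈(58·155)/339⌉ = ⌈9145/339⌉ − ⌈8990/339⌉ = 27 − 27 = 0
n=59: ⌈(60·155)/339⌉ − ⌈(59·155)/339⌉ = ⌈9300/339⌉ − ⌈9145/339⌉ = 28 − 27 = 1
n=60: ⌈(61·155)/339⌉ − ⌈(60·155)/339⌉ = ⌈9455/339⌉ − ⌈9300/339⌉ = 28 − 28 = 0
n=61: ⌈(62·155)/339⌉ − ⌈(61·155)/339⌉ = ⌈9610/339⌉ − ⌈9455/339⌉ = 29 − 28 = 1
n=62: ⌈(63·155)/339⌉ − ⌈(62·155)/339⌉ = ⌈9765/339⌉ − ⌈9610/339⌉ = 29 − 29 = 0
n=63: ⌈(64·155)/339⌉ − ⌈(63·155)/339⌉ = ⌈9920/339⌉ − ⌈9765/339⌉ = 30 − 29 = 1
n=64: ⌈(65·155)/339⌉ − ⌈(64·155)/339⌉ = ⌈10075/339⌉ − ⌈9920/339⌉ = 30 − 30 = 0
n=65: ⌈(66·155)/339⌉ − ⌈(65·155)/339⌉ = ⌈10230/339⌉ − ⌈10075/339⌉ = 31 − 30 = 1
n=66: ⌈(67·155)/339⌉ − ⌈(66·155)/339⌉ = ⌈10385/339⌉ − ⌈10230/339⌉ = 31 − 31 = 0
n=67: ⌈(68·155)/339⌉ − ⌈(67·155)/339⌉ = ⌈10540/339⌉ − ⌈10385/339⌉ = 32 − 31 = 1
n=68: ⌈(69·155)/339⌉ − ⌈(68·155)/339⌉ = ⌈10695/339⌉ − ⌈10540/339⌉ = 32 − 32 = 0
n=69: ⌈(70·155)/339⌉ − ⌈(69·155)/339⌉ = ⌈10850/339⌉ − ⌈10695/339⌉ = 33 − 32 = 1
n=70: ⌈(71·155)/339⌉ − ⌈(70·155)/339⌉ = ⌈11005/339⌉ − ⌈10850/339⌉ = 33 − 33 = 0
n=71: ⌈(72·155)/339⌉ − ⌈(71·155)/339⌉ = ⌈11160/339⌉ − ⌈11005/339⌉ = 33 − 33 = 0
n=72: ⌈(73·155)/339⌉ − ⌈(72·155)/339⌉ = ⌈11315/339⌉ − ⌈11160/339⌉ = 34 − 33 = 1
n=73: ⌈(74·155)/339⌉ − ⌈(73·155)/339⌉ = ⌈11470/339⌉ − ⌈11315/339⌉ = 34 − 34 = 0
n=74: ⌈(75·155)/339⌉ − ⌈(74·155)/339⌉ = ⌈11625/339⌉ − ⌈11470/339⌉ = 35 − 34 = 1
n=75: ⌈(76·155)/339⌉ − ⌈(75·155)/339⌉ = ⌈11780/339⌉ − ⌈11625/339⌉ = 35 − 35 = 0
n=76: ⌈(77·155)/339⌉ − ⌈(76·155)/339⌉ = ⌈11935/339⌉ − ⌈11780/339⌉ = 36 − 35 = 1
n=77: ⌈(78·155)/339⌉ − ⌈(77·155)/339⌉ = ⌈12090/339⌉ − ⌈11935/339⌉ = 36 − 36 = 0
n=78: ⌈(79·155)/339⌉ − ⌈(78·155)/339⌉ = ⌈12245/339⌉ − ⌈12090/339⌉ = 37 − 36 = 1
n=79: ⌈(80·155)/339⌉ − ⌈(79·155)/339⌉ = ⌈12400/339⌉ − ⌈12245/339⌉ = 37 − 37 = 0
n=80: ⌈(81·155)/339⌉ − ⌈(80·155)/339⌉ = ⌈12555/339⌉ − ⌈12400/339⌉ = 38 − 37 = 1
n=81: ⌈(82·155)/339⌉ − ⌈(81·155)/339⌉ = ⌈12710/339⌉ − ⌈12555/339⌉ = 38 − 38 = 0
n=82: ⌈(83·155)/339⌉ − ⌈(82·155)/339⌉ = ⌈12865/339⌉ − ⌈12710/339⌉ = 38 − 38 = 0
n=83: ⌈(84·155)/339⌉ − ⌈(83·155)/339⌉ = ⌈13020/339⌉ − ⌈12865/339⌉ = 39 − 38 = 1
n=84: ⌈(85·155)/339⌉ − ⌈(84·155)/339⌉ = ⌈13175/339⌉ − ⌈13020/339⌉ = 39 − 39 = 0
n=85: ⌈(86·155)/339⌉ − ⌈(85·155)/339⌉ = ⌈13330/339⌉ − ⌈13175/339⌉ = 40 − 39 = 1
n=86: ⌈(87·155)/339⌉ − ⌈(86·155)/339⌉ = ⌈13485/339⌉ − ⌈13330/339⌉ = 40 − 40 = 0
n=87: ⌈(88·155)/339⌉ − ⌈(87·155)/339⌉ = ⌈13640/339⌉ − ⌈13485/339⌉ = 41 − 40 = 1
n=88: ⌈(89·155)/339⌉ − ⌈(88·155)/339⌉ = ⌈13795/339⌉ − ⌈13640/339⌉ = 41 − 41 = 0
n=89: ⌈(90·155)/339⌉ − ⌈(89·155)/339⌉ = ⌈13950/339⌉ − ⌈13795/339⌉ = 42 − 41 = 1

101010101010010101010100101010101010010101010100101010101001010101010100101010101001010101
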